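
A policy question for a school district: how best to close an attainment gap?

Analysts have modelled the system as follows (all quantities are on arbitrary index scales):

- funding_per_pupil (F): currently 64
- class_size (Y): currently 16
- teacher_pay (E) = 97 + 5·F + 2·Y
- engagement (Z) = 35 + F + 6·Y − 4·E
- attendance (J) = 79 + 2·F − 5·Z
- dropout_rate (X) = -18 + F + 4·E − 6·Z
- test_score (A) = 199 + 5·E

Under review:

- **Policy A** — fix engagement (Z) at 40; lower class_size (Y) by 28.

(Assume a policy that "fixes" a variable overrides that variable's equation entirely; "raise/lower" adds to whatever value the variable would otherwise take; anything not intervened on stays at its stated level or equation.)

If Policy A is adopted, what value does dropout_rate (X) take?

Policy A (Z := 40, Y − 28):
  F = 64
  Y = 16 − 28 = -12
  E = 97 + 5·64 + 2·(-12) = 393
  Z = 40
  X = -18 + 64 + 4·393 − 6·40 = 1378

1378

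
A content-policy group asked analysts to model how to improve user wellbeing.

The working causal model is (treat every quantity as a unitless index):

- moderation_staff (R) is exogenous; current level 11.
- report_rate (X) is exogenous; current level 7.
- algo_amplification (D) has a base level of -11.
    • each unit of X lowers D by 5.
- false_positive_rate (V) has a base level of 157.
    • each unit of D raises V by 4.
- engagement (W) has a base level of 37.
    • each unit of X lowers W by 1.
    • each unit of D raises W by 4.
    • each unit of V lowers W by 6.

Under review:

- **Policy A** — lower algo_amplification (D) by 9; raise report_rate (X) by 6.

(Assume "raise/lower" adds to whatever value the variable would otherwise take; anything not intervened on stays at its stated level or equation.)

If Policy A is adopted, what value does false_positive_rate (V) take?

-183

Policy A (D − 9, X + 6):
  X = 7 + 6 = 13
  D = -11 − 5·13 (−9 from intervention) = -85
  V = 157 + 4·(-85) = -183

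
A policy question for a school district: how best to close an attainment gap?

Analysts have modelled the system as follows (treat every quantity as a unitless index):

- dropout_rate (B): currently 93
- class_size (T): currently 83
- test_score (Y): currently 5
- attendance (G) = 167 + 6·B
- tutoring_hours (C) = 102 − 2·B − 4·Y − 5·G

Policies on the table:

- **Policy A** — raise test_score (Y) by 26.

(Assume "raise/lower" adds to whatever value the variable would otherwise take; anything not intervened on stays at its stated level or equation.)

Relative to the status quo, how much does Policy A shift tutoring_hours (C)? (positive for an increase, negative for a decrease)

Baseline:
  B = 93
  Y = 5
  G = 167 + 6·93 = 725
  C = 102 − 2·93 − 4·5 − 5·725 = -3729
Policy A (Y + 26):
  B = 93
  Y = 5 + 26 = 31
  G = 167 + 6·93 = 725
  C = 102 − 2·93 − 4·31 − 5·725 = -3833
Change in C: -3833 − (-3729) = -104

-104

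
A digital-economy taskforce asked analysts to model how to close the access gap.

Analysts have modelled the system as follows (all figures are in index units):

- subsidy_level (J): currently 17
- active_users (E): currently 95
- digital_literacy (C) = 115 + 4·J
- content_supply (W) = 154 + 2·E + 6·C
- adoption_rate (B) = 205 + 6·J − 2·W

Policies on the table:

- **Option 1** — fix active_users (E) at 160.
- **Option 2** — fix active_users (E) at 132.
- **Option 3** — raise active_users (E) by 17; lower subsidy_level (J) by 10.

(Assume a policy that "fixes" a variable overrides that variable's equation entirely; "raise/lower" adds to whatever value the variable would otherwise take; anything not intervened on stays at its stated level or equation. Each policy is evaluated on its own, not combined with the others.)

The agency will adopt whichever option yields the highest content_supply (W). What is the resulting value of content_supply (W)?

1572

Option 1 (E := 160):
  J = 17
  E = 160
  C = 115 + 4·17 = 183
  W = 154 + 2·160 + 6·183 = 1572
Option 2 (E := 132):
  J = 17
  E = 132
  C = 115 + 4·17 = 183
  W = 154 + 2·132 + 6·183 = 1516
Option 3 (E + 17, J − 10):
  J = 17 − 10 = 7
  E = 95 + 17 = 112
  C = 115 + 4·7 = 143
  W = 154 + 2·112 + 6·143 = 1236
Comparing — Option 1: W=1572, Option 2: W=1516, Option 3: W=1236. Highest is 1572 (Option 1).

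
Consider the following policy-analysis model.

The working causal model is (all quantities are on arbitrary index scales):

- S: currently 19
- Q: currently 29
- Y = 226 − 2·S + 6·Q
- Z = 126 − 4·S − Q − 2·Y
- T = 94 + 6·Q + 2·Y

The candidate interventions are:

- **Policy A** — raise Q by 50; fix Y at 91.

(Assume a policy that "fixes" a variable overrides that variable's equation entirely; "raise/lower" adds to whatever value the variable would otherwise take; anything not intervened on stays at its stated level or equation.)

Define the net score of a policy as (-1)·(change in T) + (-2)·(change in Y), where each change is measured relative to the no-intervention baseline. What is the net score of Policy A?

Baseline:
  S = 19
  Q = 29
  Y = 226 − 2·19 + 6·29 = 362
  T = 94 + 6·29 + 2·362 = 992
Policy A (Q + 50, Y := 91):
  S = 19
  Q = 29 + 50 = 79
  Y = 91
  T = 94 + 6·79 + 2·91 = 750
ΔT = 750 − 992 = -242; ΔY = 91 − 362 = -271
Score = (-1)·(-242) + (-2)·(-271) = 784

784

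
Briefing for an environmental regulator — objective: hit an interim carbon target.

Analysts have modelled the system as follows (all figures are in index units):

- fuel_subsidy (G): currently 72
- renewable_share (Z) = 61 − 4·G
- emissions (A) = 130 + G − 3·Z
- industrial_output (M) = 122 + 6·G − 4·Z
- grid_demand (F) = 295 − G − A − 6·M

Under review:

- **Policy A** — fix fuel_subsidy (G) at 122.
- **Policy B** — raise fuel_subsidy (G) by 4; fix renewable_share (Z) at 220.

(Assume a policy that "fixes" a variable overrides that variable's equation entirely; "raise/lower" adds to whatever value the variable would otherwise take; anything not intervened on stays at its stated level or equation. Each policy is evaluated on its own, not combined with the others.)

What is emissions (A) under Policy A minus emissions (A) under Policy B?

Policy A (G := 122):
  G = 122
  Z = 61 − 4·122 = -427
  A = 130 + 122 − 3·(-427) = 1533
Policy B (G + 4, Z := 220):
  G = 72 + 4 = 76
  Z = 220
  A = 130 + 76 − 3·220 = -454
A: 1533 − (-454) = 1987

1987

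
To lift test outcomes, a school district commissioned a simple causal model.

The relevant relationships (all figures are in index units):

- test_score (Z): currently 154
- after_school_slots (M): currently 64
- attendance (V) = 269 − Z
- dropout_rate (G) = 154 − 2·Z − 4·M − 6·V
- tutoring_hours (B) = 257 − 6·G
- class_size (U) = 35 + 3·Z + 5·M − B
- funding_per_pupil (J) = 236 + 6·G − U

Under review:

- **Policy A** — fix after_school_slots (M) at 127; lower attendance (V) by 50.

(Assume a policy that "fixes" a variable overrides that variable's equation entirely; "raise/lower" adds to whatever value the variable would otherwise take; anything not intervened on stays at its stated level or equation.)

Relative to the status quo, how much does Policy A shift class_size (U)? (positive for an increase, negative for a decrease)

603

Baseline:
  Z = 154
  M = 64
  V = 269 − 154 = 115
  G = 154 − 2·154 − 4·64 − 6·115 = -1100
  B = 257 − 6·(-1100) = 6857
  U = 35 + 3·154 + 5·64 − 6857 = -6040
Policy A (M := 127, V − 50):
  Z = 154
  M = 127
  V = 269 − 154 (−50 from intervention) = 65
  G = 154 − 2·154 − 4·127 − 6·65 = -1052
  B = 257 − 6·(-1052) = 6569
  U = 35 + 3·154 + 5·127 − 6569 = -5437
Change in U: -5437 − (-6040) = 603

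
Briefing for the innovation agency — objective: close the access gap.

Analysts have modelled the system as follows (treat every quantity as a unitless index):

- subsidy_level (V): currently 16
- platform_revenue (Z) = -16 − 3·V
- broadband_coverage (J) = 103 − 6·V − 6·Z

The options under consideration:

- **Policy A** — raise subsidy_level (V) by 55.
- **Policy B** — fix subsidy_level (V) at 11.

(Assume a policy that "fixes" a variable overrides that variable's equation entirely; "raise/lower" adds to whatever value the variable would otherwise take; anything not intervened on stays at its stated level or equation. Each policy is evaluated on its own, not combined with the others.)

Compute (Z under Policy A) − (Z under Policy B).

-180

Policy A (V + 55):
  V = 16 + 55 = 71
  Z = -16 − 3·71 = -229
Policy B (V := 11):
  V = 11
  Z = -16 − 3·11 = -49
Z: -229 − (-49) = -180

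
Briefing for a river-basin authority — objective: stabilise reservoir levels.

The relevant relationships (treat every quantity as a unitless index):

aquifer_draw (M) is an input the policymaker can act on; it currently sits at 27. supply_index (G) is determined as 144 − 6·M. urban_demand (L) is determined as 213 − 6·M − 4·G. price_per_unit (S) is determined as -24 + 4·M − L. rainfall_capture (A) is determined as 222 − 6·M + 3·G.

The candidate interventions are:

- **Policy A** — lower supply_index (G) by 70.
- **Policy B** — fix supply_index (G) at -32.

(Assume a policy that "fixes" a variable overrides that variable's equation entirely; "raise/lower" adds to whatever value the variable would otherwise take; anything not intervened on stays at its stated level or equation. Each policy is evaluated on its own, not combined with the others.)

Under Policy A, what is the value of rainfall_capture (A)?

Policy A (G − 70):
  M = 27
  G = 144 − 6·27 (−70 from intervention) = -88
  A = 222 − 6·27 + 3·(-88) = -204

-204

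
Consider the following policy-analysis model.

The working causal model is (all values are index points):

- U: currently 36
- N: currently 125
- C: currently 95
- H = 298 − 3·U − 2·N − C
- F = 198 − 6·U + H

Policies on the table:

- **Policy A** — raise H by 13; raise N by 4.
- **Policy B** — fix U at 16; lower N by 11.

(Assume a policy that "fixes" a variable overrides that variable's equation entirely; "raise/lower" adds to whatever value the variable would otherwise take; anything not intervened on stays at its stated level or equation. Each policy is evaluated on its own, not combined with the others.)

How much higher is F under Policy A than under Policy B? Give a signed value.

-197

Policy A (H + 13, N + 4):
  U = 36
  N = 125 + 4 = 129
  C = 95
  H = 298 − 3·36 − 2·129 − 95 (+13 from intervention) = -150
  F = 198 − 6·36 + (-150) = -168
Policy B (U := 16, N − 11):
  U = 16
  N = 125 − 11 = 114
  C = 95
  H = 298 − 3·16 − 2·114 − 95 = -73
  F = 198 − 6·16 + (-73) = 29
F: -168 − 29 = -197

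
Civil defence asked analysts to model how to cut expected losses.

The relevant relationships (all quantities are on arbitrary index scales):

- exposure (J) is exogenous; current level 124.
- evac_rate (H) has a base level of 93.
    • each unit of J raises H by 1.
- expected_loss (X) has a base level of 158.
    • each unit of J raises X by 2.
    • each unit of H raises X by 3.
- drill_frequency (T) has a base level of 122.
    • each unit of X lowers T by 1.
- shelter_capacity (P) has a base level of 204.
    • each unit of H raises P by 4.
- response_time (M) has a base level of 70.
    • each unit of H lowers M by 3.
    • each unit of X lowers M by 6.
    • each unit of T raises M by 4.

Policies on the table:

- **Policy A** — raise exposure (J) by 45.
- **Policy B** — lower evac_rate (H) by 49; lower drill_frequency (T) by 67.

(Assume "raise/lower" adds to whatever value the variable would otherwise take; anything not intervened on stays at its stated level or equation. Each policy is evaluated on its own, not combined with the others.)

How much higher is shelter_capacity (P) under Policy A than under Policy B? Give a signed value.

Policy A (J + 45):
  J = 124 + 45 = 169
  H = 93 + 169 = 262
  P = 204 + 4·262 = 1252
Policy B (H − 49, T − 67):
  J = 124
  H = 93 + 124 (−49 from intervention) = 168
  P = 204 + 4·168 = 876
P: 1252 − 876 = 376

376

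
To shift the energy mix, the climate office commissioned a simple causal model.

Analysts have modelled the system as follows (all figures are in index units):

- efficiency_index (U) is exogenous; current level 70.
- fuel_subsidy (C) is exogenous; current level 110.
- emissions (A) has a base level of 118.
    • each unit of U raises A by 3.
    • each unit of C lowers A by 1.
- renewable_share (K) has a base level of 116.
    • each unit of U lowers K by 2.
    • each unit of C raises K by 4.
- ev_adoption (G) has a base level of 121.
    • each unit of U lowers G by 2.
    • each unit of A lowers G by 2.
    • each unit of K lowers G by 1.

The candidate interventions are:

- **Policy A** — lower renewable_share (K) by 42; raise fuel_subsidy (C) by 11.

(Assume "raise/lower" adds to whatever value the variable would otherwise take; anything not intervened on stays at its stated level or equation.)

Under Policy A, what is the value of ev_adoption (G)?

-851

Policy A (K − 42, C + 11):
  U = 70
  C = 110 + 11 = 121
  A = 118 + 3·70 − 121 = 207
  K = 116 − 2·70 + 4·121 (−42 from intervention) = 418
  G = 121 − 2·70 − 2·207 − 418 = -851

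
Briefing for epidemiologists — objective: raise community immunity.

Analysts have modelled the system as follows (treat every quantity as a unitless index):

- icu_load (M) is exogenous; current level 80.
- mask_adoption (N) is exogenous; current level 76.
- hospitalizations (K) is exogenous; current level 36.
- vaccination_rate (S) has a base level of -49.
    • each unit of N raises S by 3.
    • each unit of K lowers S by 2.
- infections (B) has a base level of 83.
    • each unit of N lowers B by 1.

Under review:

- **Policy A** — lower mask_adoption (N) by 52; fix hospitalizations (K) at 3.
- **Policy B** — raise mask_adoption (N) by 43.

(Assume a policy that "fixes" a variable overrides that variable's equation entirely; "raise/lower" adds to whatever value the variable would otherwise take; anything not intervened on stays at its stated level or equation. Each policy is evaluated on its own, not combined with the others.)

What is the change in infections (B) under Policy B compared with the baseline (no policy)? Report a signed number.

Baseline:
  N = 76
  B = 83 − 76 = 7
Policy B (N + 43):
  N = 76 + 43 = 119
  B = 83 − 119 = -36
Change in B: -36 − 7 = -43

-43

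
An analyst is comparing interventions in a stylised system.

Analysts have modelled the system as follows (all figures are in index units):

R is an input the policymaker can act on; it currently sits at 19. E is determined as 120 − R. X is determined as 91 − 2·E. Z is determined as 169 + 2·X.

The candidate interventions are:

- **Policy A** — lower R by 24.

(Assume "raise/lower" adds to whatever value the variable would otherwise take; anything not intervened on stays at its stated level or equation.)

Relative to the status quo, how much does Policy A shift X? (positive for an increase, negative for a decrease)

Baseline:
  R = 19
  E = 120 − 19 = 101
  X = 91 − 2·101 = -111
Policy A (R − 24):
  R = 19 − 24 = -5
  E = 120 − (-5) = 125
  X = 91 − 2·125 = -159
Change in X: -159 − (-111) = -48

-48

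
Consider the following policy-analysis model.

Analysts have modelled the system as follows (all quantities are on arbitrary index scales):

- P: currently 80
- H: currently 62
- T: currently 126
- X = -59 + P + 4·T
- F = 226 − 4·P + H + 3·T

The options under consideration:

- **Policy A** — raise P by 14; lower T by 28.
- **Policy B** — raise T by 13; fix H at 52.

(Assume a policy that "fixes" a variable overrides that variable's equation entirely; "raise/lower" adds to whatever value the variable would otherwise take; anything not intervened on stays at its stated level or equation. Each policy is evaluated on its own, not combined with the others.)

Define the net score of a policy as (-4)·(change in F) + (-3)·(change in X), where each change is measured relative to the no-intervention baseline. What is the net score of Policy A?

854

Baseline:
  P = 80
  H = 62
  T = 126
  X = -59 + 80 + 4·126 = 525
  F = 226 − 4·80 + 62 + 3·126 = 346
Policy A (P + 14, T − 28):
  P = 80 + 14 = 94
  H = 62
  T = 126 − 28 = 98
  X = -59 + 94 + 4·98 = 427
  F = 226 − 4·94 + 62 + 3·98 = 206
ΔF = 206 − 346 = -140; ΔX = 427 − 525 = -98
Score = (-4)·(-140) + (-3)·(-98) = 854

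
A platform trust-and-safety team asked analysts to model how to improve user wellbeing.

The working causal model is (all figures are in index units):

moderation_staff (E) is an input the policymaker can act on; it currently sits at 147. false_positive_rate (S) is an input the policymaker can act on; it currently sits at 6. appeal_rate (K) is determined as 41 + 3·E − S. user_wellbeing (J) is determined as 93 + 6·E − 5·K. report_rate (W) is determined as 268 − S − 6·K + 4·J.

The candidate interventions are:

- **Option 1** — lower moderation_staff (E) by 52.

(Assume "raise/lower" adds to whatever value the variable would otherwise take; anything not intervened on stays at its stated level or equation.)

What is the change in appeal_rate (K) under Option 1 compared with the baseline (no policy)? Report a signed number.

Baseline:
  E = 147
  S = 6
  K = 41 + 3·147 − 6 = 476
Option 1 (E − 52):
  E = 147 − 52 = 95
  S = 6
  K = 41 + 3·95 − 6 = 320
Change in K: 320 − 476 = -156

-156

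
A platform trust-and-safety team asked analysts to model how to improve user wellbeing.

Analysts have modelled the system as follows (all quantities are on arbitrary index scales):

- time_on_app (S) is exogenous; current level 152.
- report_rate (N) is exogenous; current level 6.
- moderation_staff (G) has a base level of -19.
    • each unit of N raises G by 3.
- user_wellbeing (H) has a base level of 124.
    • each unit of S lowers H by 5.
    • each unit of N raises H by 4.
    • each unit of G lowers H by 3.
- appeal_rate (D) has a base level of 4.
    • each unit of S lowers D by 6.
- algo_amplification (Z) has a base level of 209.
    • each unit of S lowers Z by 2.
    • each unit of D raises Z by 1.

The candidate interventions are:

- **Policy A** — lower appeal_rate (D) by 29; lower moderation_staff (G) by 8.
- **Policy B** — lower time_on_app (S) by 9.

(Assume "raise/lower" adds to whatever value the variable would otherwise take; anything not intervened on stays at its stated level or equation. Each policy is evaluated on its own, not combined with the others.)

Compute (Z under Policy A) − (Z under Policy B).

Policy A (D − 29, G − 8):
  S = 152
  D = 4 − 6·152 (−29 from intervention) = -937
  Z = 209 − 2·152 + (-937) = -1032
Policy B (S − 9):
  S = 152 − 9 = 143
  D = 4 − 6·143 = -854
  Z = 209 − 2·143 + (-854) = -931
Z: -1032 − (-931) = -101

-101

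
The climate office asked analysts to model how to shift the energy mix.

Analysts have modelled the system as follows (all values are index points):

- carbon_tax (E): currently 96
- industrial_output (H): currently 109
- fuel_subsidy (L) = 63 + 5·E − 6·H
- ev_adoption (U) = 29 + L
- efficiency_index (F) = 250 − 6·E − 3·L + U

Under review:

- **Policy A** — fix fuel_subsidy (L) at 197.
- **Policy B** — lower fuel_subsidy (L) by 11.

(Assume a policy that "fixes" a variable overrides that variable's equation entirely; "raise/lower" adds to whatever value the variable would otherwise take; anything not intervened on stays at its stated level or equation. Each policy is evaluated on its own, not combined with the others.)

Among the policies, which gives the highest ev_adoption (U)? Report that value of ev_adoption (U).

226

Policy A (L := 197):
  E = 96
  H = 109
  L = 197
  U = 29 + 197 = 226
Policy B (L − 11):
  E = 96
  H = 109
  L = 63 + 5·96 − 6·109 (−11 from intervention) = -122
  U = 29 + (-122) = -93
Comparing — Policy A: U=226, Policy B: U=-93. Highest is 226 (Policy A).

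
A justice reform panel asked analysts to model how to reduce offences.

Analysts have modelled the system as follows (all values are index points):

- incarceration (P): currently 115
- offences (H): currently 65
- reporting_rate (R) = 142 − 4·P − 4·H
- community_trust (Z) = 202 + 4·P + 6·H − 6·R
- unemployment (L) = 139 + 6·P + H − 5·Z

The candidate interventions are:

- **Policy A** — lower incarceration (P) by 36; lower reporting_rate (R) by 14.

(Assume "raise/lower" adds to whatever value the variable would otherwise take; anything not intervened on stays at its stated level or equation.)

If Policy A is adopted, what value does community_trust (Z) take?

3596

Policy A (P − 36, R − 14):
  P = 115 − 36 = 79
  H = 65
  R = 142 − 4·79 − 4·65 (−14 from intervention) = -448
  Z = 202 + 4·79 + 6·65 − 6·(-448) = 3596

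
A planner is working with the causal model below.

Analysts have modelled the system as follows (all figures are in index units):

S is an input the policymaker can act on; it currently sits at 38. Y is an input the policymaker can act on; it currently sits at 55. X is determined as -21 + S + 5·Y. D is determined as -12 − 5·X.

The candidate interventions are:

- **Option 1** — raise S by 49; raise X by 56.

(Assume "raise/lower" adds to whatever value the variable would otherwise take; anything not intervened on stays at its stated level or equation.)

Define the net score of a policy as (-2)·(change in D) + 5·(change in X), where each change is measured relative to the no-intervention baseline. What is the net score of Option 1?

1575

Baseline:
  S = 38
  Y = 55
  X = -21 + 38 + 5·55 = 292
  D = -12 − 5·292 = -1472
Option 1 (S + 49, X + 56):
  S = 38 + 49 = 87
  Y = 55
  X = -21 + 87 + 5·55 (+56 from intervention) = 397
  D = -12 − 5·397 = -1997
ΔD = -1997 − (-1472) = -525; ΔX = 397 − 292 = 105
Score = (-2)·(-525) + 5·105 = 1575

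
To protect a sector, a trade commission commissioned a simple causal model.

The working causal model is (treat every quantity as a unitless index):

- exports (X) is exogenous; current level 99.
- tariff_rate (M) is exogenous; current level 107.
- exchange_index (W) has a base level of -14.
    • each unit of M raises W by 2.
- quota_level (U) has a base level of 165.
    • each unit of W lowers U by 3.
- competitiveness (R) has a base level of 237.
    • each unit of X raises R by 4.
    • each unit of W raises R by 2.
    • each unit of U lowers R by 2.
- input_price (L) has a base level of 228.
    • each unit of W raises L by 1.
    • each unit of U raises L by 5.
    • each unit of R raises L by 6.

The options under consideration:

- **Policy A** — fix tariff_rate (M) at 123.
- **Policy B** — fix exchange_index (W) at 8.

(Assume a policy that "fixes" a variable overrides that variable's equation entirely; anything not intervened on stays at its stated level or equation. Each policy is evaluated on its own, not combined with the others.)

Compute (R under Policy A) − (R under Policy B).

1792

Policy A (M := 123):
  X = 99
  M = 123
  W = -14 + 2·123 = 232
  U = 165 − 3·232 = -531
  R = 237 + 4·99 + 2·232 − 2·(-531) = 2159
Policy B (W := 8):
  X = 99
  M = 107
  W = 8
  U = 165 − 3·8 = 141
  R = 237 + 4·99 + 2·8 − 2·141 = 367
R: 2159 − 367 = 1792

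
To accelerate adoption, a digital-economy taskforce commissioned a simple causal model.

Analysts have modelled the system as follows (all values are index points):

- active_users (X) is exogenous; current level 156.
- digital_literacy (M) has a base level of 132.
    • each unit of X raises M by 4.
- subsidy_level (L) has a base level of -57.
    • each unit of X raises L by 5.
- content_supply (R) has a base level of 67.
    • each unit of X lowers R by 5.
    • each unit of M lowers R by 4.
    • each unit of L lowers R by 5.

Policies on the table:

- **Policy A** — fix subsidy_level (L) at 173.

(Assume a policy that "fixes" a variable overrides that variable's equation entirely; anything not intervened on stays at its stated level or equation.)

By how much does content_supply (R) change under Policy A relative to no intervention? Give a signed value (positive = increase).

2750

Baseline:
  X = 156
  M = 132 + 4·156 = 756
  L = -57 + 5·156 = 723
  R = 67 − 5·156 − 4·756 − 5·723 = -7352
Policy A (L := 173):
  X = 156
  M = 132 + 4·156 = 756
  L = 173
  R = 67 − 5·156 − 4·756 − 5·173 = -4602
Change in R: -4602 − (-7352) = 2750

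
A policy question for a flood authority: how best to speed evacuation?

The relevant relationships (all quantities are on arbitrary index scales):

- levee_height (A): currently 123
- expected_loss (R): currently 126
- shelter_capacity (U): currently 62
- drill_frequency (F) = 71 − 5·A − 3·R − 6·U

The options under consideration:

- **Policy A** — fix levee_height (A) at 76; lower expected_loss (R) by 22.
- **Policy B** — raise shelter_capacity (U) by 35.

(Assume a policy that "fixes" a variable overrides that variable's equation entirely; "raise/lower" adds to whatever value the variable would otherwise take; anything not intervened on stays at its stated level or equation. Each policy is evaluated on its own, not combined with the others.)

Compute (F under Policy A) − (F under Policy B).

511

Policy A (A := 76, R − 22):
  A = 76
  R = 126 − 22 = 104
  U = 62
  F = 71 − 5·76 − 3·104 − 6·62 = -993
Policy B (U + 35):
  A = 123
  R = 126
  U = 62 + 35 = 97
  F = 71 − 5·123 − 3·126 − 6·97 = -1504
F: -993 − (-1504) = 511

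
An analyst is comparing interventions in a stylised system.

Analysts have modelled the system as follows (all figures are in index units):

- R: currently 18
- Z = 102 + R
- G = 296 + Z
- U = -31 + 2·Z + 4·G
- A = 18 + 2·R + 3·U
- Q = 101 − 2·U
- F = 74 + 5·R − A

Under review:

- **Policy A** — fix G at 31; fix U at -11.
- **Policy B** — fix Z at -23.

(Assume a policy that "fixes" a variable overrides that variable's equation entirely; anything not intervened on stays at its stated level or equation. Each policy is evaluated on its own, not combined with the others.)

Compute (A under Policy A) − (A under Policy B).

-3078

Policy A (G := 31, U := -11):
  R = 18
  Z = 102 + 18 = 120
  G = 31
  U = -11
  A = 18 + 2·18 + 3·(-11) = 21
Policy B (Z := -23):
  R = 18
  Z = -23
  G = 296 + (-23) = 273
  U = -31 + 2·(-23) + 4·273 = 1015
  A = 18 + 2·18 + 3·1015 = 3099
A: 21 − 3099 = -3078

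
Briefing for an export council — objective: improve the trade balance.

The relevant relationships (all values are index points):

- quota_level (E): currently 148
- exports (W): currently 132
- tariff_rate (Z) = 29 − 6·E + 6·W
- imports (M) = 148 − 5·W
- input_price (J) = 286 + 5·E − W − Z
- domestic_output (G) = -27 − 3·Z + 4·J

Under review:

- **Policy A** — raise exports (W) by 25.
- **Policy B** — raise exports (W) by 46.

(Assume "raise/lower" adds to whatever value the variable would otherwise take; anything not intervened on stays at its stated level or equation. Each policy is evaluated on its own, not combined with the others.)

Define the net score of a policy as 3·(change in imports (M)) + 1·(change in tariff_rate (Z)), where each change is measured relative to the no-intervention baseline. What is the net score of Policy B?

Baseline:
  E = 148
  W = 132
  Z = 29 − 6·148 + 6·132 = -67
  M = 148 − 5·132 = -512
Policy B (W + 46):
  E = 148
  W = 132 + 46 = 178
  Z = 29 − 6·148 + 6·178 = 209
  M = 148 − 5·178 = -742
ΔM = -742 − (-512) = -230; ΔZ = 209 − (-67) = 276
Score = 3·(-230) + 1·276 = -414

-414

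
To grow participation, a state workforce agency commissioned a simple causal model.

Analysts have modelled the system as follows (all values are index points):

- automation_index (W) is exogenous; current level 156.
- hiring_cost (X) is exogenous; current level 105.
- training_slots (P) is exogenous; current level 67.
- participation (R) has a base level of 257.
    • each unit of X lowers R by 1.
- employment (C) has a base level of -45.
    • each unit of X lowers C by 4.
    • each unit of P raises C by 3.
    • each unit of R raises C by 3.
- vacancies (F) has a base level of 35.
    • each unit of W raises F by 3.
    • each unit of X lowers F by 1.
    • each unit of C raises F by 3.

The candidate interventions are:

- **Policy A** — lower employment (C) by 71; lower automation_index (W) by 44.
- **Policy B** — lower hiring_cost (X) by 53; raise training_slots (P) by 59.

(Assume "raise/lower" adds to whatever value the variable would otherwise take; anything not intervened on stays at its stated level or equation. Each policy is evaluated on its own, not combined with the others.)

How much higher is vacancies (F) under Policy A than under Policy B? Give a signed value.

-2042

Policy A (C − 71, W − 44):
  W = 156 − 44 = 112
  X = 105
  P = 67
  R = 257 − 105 = 152
  C = -45 − 4·105 + 3·67 + 3·152 (−71 from intervention) = 121
  F = 35 + 3·112 − 105 + 3·121 = 629
Policy B (X − 53, P + 59):
  W = 156
  X = 105 − 53 = 52
  P = 67 + 59 = 126
  R = 257 − 52 = 205
  C = -45 − 4·52 + 3·126 + 3·205 = 740
  F = 35 + 3·156 − 52 + 3·740 = 2671
F: 629 − 2671 = -2042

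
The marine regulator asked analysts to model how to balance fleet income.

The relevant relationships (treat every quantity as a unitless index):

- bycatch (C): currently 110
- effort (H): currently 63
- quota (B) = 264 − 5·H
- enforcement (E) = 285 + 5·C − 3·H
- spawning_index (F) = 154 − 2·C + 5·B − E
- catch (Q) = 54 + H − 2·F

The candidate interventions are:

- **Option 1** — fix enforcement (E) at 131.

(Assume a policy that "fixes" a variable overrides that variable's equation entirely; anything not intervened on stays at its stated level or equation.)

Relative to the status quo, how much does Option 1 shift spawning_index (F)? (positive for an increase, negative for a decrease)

Baseline:
  C = 110
  H = 63
  B = 264 − 5·63 = -51
  E = 285 + 5·110 − 3·63 = 646
  F = 154 − 2·110 + 5·(-51) − 646 = -967
Option 1 (E := 131):
  C = 110
  H = 63
  B = 264 − 5·63 = -51
  E = 131
  F = 154 − 2·110 + 5·(-51) − 131 = -452
Change in F: -452 − (-967) = 515

515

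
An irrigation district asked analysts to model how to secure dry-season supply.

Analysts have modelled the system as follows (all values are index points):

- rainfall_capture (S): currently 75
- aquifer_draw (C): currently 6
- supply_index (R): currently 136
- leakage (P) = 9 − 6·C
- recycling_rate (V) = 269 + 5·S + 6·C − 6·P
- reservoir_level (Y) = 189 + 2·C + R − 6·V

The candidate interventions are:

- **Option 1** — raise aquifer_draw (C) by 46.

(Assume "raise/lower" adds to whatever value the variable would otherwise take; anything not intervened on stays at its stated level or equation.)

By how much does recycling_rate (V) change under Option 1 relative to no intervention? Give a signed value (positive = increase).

1932

Baseline:
  S = 75
  C = 6
  P = 9 − 6·6 = -27
  V = 269 + 5·75 + 6·6 − 6·(-27) = 842
Option 1 (C + 46):
  S = 75
  C = 6 + 46 = 52
  P = 9 − 6·52 = -303
  V = 269 + 5·75 + 6·52 − 6·(-303) = 2774
Change in V: 2774 − 842 = 1932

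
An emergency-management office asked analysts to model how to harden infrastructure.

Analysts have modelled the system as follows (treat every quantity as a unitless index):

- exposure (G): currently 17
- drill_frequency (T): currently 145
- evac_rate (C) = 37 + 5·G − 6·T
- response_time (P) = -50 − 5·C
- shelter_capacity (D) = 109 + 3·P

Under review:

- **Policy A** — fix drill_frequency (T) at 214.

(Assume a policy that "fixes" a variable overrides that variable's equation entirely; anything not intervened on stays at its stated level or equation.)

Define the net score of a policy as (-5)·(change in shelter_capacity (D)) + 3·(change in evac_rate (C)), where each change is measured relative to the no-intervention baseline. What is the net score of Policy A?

Baseline:
  G = 17
  T = 145
  C = 37 + 5·17 − 6·145 = -748
  P = -50 − 5·(-748) = 3690
  D = 109 + 3·3690 = 11179
Policy A (T := 214):
  G = 17
  T = 214
  C = 37 + 5·17 − 6·214 = -1162
  P = -50 − 5·(-1162) = 5760
  D = 109 + 3·5760 = 17389
ΔD = 17389 − 11179 = 6210; ΔC = -1162 − (-748) = -414
Score = (-5)·6210 + 3·(-414) = -32292

-32292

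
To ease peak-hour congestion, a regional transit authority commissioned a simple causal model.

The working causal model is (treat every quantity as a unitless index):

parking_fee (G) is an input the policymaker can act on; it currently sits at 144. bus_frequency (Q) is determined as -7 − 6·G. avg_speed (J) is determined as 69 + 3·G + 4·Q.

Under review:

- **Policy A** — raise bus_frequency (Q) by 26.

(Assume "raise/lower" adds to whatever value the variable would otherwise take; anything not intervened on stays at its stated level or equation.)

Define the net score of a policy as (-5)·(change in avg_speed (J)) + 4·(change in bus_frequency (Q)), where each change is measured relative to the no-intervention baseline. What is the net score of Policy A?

Baseline:
  G = 144
  Q = -7 − 6·144 = -871
  J = 69 + 3·144 + 4·(-871) = -2983
Policy A (Q + 26):
  G = 144
  Q = -7 − 6·144 (+26 from intervention) = -845
  J = 69 + 3·144 + 4·(-845) = -2879
ΔJ = -2879 − (-2983) = 104; ΔQ = -845 − (-871) = 26
Score = (-5)·104 + 4·26 = -416

-416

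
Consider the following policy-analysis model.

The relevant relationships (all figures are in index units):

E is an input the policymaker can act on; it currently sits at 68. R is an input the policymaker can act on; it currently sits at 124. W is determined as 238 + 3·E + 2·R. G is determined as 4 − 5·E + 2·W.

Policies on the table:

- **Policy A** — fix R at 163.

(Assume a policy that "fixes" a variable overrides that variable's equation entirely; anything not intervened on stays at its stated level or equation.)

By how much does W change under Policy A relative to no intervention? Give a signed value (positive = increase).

Baseline:
  E = 68
  R = 124
  W = 238 + 3·68 + 2·124 = 690
Policy A (R := 163):
  E = 68
  R = 163
  W = 238 + 3·68 + 2·163 = 768
Change in W: 768 − 690 = 78

78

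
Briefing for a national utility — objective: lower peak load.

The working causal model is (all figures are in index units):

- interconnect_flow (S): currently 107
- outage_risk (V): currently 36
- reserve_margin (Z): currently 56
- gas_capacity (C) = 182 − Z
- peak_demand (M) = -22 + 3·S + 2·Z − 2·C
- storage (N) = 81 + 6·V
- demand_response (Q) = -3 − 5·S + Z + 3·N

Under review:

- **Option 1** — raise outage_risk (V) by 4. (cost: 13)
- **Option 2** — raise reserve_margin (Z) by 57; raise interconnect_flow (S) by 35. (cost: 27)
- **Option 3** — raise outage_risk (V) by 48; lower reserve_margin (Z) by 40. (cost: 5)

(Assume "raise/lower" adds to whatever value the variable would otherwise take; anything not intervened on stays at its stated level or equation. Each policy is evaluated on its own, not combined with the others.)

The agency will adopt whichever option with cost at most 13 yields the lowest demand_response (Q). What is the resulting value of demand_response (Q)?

481

Option 1 (V + 4):
  S = 107
  V = 36 + 4 = 40
  Z = 56
  N = 81 + 6·40 = 321
  Q = -3 − 5·107 + 56 + 3·321 = 481
Option 3 (V + 48, Z − 40):
  S = 107
  V = 36 + 48 = 84
  Z = 56 − 40 = 16
  N = 81 + 6·84 = 585
  Q = -3 − 5·107 + 16 + 3·585 = 1233
Comparing — Option 1: Q=481, Option 3: Q=1233. Lowest is 481 (Option 1).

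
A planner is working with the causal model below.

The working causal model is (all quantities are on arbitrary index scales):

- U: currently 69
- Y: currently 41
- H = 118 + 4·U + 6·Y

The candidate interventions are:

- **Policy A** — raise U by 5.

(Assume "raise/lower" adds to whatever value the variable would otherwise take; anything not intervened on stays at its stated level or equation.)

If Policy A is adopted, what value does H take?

660

Policy A (U + 5):
  U = 69 + 5 = 74
  Y = 41
  H = 118 + 4·74 + 6·41 = 660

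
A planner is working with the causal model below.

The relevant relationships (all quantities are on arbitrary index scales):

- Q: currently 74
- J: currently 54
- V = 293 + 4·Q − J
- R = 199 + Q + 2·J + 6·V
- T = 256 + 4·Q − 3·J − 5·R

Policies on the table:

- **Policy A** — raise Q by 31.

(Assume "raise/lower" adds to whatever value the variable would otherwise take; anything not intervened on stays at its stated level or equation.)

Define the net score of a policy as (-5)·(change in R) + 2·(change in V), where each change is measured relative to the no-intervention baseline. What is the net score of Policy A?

-3627

Baseline:
  Q = 74
  J = 54
  V = 293 + 4·74 − 54 = 535
  R = 199 + 74 + 2·54 + 6·535 = 3591
Policy A (Q + 31):
  Q = 74 + 31 = 105
  J = 54
  V = 293 + 4·105 − 54 = 659
  R = 199 + 105 + 2·54 + 6·659 = 4366
ΔR = 4366 − 3591 = 775; ΔV = 659 − 535 = 124
Score = (-5)·775 + 2·124 = -3627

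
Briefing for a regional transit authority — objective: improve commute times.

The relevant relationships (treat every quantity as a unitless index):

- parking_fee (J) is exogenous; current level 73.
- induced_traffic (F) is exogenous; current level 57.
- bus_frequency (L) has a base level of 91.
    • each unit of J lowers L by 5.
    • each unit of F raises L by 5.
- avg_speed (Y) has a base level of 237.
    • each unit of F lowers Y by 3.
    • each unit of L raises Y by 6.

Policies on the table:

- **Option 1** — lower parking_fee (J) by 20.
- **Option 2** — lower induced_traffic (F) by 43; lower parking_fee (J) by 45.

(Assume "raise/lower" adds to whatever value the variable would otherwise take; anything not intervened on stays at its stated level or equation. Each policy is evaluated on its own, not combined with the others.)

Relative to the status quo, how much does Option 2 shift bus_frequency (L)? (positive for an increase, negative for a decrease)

10

Baseline:
  J = 73
  F = 57
  L = 91 − 5·73 + 5·57 = 11
Option 2 (F − 43, J − 45):
  J = 73 − 45 = 28
  F = 57 − 43 = 14
  L = 91 − 5·28 + 5·14 = 21
Change in L: 21 − 11 = 10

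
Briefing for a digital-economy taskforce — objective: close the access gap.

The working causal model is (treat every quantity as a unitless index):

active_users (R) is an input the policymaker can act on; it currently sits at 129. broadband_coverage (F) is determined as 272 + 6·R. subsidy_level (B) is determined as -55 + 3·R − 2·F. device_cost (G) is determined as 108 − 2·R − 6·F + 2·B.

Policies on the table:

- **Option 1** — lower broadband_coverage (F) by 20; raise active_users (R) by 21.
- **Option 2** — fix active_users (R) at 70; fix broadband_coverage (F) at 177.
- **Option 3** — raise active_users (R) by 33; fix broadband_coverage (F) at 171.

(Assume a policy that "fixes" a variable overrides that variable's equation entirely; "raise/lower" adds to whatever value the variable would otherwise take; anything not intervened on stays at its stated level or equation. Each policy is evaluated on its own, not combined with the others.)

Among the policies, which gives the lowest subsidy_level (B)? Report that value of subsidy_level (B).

Option 1 (F − 20, R + 21):
  R = 129 + 21 = 150
  F = 272 + 6·150 (−20 from intervention) = 1152
  B = -55 + 3·150 − 2·1152 = -1909
Option 2 (R := 70, F := 177):
  R = 70
  F = 177
  B = -55 + 3·70 − 2·177 = -199
Option 3 (R + 33, F := 171):
  R = 129 + 33 = 162
  F = 171
  B = -55 + 3·162 − 2·171 = 89
Comparing — Option 1: B=-1909, Option 2: B=-199, Option 3: B=89. Lowest is -1909 (Option 1).

-1909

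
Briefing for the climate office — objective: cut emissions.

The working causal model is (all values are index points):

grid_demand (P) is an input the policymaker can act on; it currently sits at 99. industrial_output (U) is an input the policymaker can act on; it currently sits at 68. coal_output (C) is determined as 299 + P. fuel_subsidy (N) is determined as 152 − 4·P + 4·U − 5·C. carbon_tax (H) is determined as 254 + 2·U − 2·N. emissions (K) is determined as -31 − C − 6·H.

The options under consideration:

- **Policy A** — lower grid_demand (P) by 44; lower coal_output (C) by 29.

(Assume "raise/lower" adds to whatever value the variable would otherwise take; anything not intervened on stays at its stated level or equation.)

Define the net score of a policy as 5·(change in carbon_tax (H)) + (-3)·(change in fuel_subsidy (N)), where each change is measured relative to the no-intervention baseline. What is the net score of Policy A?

-7033

Baseline:
  P = 99
  U = 68
  C = 299 + 99 = 398
  N = 152 − 4·99 + 4·68 − 5·398 = -1962
  H = 254 + 2·68 − 2·(-1962) = 4314
Policy A (P − 44, C − 29):
  P = 99 − 44 = 55
  U = 68
  C = 299 + 55 (−29 from intervention) = 325
  N = 152 − 4·55 + 4·68 − 5·325 = -1421
  H = 254 + 2·68 − 2·(-1421) = 3232
ΔH = 3232 − 4314 = -1082; ΔN = -1421 − (-1962) = 541
Score = 5·(-1082) + (-3)·541 = -7033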